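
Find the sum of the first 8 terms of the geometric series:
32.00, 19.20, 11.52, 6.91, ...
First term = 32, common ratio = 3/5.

Sₙ = a(1 - rⁿ) / (1 - r)
S_8 = 32(1 - (3/5)^8) / (1 - (3/5))
S_8 = 32(1 - (6561/390625)) / (2/5)
S_8 = 6145024/78125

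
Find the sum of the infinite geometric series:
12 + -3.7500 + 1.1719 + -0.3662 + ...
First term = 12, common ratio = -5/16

For |r| < 1, S = a / (1 - r)
S = 12 / (1 - (-5/16))
S = 12 / (21/16)
S = 64/7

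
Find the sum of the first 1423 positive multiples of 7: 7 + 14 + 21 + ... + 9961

Factor out 7: = 7(1 + 2 + ... + 1423) = 7 × n(n+1)/2
= 7 × 1423×1424/2
= 7 × 1013176
= 7092232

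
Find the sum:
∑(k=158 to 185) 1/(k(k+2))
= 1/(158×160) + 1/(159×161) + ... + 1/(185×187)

Partial fractions: 1/(k(k+2)) = (1/2)[1/k - 1/(k+2)]
Telescoping leaves the first two and last two terms:
= (1/2)[1/158 + 1/159 - 1/186 - 1/187]
= 45983/48544078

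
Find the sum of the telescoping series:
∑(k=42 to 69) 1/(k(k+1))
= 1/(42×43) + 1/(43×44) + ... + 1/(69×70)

Partial fractions: 1/(k(k+1)) = 1/k - 1/(k+1)
The series telescopes:
= (1/42 - 1/43) + (1/43 - 1/44) + ... + (1/69 - 1/70)
= 1/42 - 1/70
= 1/105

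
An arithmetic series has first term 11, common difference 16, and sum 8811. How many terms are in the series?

Using S = n/2 × [2a + (n-1)d]
8811 = n/2 × [2(11) + (n-1)(16)]
8811 = n/2 × [22 + 16n - 16]
17622 = n × [6 + 16n]
16n² + (6)n - 17622 = 0
Discriminant: Δ = (6)² - 4(16)(-17622) = 36 + 1127808 = 1127844
√Δ = 1062
n = [-(6) + √Δ] / (2·16) = (-6 + 1062) / 32 = 1056 / 32 = 33
(The negative root is discarded since n must be a positive integer.)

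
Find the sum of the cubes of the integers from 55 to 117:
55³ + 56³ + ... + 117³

Use ∑_{k=1}^{n} k³ = [n(n+1)/2]², then subtract the first 54 terms.
∑_{k=1}^{117} k³ = [117×118/2]² = 6903² = 47651409
∑_{k=1}^{54} k³ = [54×55/2]² = 1485² = 2205225
∑_{k=55}^{117} k³ = 47651409 - 2205225 = 45446184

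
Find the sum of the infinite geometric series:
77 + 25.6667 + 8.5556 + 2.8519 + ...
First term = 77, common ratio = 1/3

For |r| < 1, S = a / (1 - r)
S = 77 / (1 - (1/3))
S = 77 / (2/3)
S = 231/2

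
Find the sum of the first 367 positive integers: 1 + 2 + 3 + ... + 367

Formula: ∑k = n(n+1)/2
= 367×368/2
= 135056/2
= 67528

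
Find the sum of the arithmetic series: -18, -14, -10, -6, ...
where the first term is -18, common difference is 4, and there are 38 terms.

Sₙ = n/2 × (first + last)
Last term = a + (n-1)d = -18 + (38-1)×4 = 130
S_38 = 38/2 × (-18 + 130)
S_38 = 38/2 × 112 = 2128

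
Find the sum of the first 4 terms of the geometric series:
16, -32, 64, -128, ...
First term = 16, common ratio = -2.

Sₙ = a(1 - rⁿ) / (1 - r)
S_4 = 16(1 - (-2)^4) / (1 - (-2))
S_4 = 16(1 - 16) / (3)
S_4 = -80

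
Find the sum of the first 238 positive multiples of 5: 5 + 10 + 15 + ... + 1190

Factor out 5: = 5(1 + 2 + ... + 238) = 5 × n(n+1)/2
= 5 × 238×239/2
= 5 × 28441
= 142205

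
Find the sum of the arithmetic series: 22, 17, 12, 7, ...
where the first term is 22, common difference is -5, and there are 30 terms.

Sₙ = n/2 × (first + last)
Last term = a + (n-1)d = 22 + (30-1)×(-5) = -123
S_30 = 30/2 × (22 + (-123))
S_30 = 30/2 × (-101) = -1515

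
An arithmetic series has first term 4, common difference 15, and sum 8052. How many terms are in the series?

Using S = n/2 × [2a + (n-1)d]
8052 = n/2 × [2(4) + (n-1)(15)]
8052 = n/2 × [8 + 15n - 15]
16104 = n × [-7 + 15n]
15n² + (-7)n - 16104 = 0
Discriminant: Δ = (-7)² - 4(15)(-16104) = 49 + 966240 = 966289
√Δ = 983
n = [-(-7) + √Δ] / (2·15) = (7 + 983) / 30 = 990 / 30 = 33
(The negative root is discarded since n must be a positive integer.)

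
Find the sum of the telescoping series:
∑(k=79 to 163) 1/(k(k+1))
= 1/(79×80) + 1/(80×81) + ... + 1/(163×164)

Partial fractions: 1/(k(k+1)) = 1/k - 1/(k+1)
The series telescopes:
= (1/79 - 1/80) + (1/80 - 1/81) + ... + (1/163 - 1/164)
= 1/79 - 1/164
= 85/12956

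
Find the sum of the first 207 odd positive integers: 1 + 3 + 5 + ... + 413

Sum of first n odd numbers = n²
= 207²
= 42849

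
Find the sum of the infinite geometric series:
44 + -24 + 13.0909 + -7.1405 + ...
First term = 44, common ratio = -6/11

For |r| < 1, S = a / (1 - r)
S = 44 / (1 - (-6/11))
S = 44 / (17/11)
S = 484/17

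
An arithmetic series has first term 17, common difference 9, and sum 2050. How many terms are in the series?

Using S = n/2 × [2a + (n-1)d]
2050 = n/2 × [2(17) + (n-1)(9)]
2050 = n/2 × [34 + 9n - 9]
4100 = n × [25 + 9n]
9n² + (25)n - 4100 = 0
Discriminant: Δ = (25)² - 4(9)(-4100) = 625 + 147600 = 148225
√Δ = 385
n = [-(25) + √Δ] / (2·9) = (-25 + 385) / 18 = 360 / 18 = 20
(The negative root is discarded since n must be a positive integer.)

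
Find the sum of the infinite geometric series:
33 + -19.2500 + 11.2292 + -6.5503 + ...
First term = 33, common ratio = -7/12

For |r| < 1, S = a / (1 - r)
S = 33 / (1 - (-7/12))
S = 33 / (19/12)
S = 396/19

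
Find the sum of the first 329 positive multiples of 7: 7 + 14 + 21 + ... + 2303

Factor out 7: = 7(1 + 2 + ... + 329) = 7 × n(n+1)/2
= 7 × 329×330/2
= 7 × 54285
= 379995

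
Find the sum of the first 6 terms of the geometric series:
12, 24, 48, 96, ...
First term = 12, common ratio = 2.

Sₙ = a(1 - rⁿ) / (1 - r)
S_6 = 12(1 - 2^6) / (1 - 2)
S_6 = 12(1 - 64) / (-1)
S_6 = 756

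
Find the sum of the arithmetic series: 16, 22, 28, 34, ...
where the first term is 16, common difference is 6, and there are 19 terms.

Sₙ = n/2 × (first + last)
Last term = a + (n-1)d = 16 + (19-1)×6 = 124
S_19 = 19/2 × (16 + 124)
S_19 = 19/2 × 140 = 1330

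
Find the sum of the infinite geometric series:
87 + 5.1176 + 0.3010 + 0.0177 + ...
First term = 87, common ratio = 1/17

For |r| < 1, S = a / (1 - r)
S = 87 / (1 - (1/17))
S = 87 / (16/17)
S = 1479/16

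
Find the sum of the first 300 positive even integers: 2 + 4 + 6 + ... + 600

Sum of first n even numbers = n(n+1)
= 300×301
= 90300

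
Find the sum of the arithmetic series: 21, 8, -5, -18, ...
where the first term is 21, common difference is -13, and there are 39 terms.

Sₙ = n/2 × (first + last)
Last term = a + (n-1)d = 21 + (39-1)×(-13) = -473
S_39 = 39/2 × (21 + (-473))
S_39 = 39/2 × (-452) = -8814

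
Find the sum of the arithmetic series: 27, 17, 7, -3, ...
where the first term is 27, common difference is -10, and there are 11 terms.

Sₙ = n/2 × (first + last)
Last term = a + (n-1)d = 27 + (11-1)×(-10) = -73
S_11 = 11/2 × (27 + (-73))
S_11 = 11/2 × (-46) = -253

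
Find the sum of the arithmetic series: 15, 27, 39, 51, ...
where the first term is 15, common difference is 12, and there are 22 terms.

Sₙ = n/2 × (first + last)
Last term = a + (n-1)d = 15 + (22-1)×12 = 267
S_22 = 22/2 × (15 + 267)
S_22 = 22/2 × 282 = 3102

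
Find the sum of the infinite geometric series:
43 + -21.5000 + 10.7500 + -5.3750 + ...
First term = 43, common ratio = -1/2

For |r| < 1, S = a / (1 - r)
S = 43 / (1 - (-1/2))
S = 43 / (3/2)
S = 86/3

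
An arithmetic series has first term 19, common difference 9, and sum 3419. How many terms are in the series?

Using S = n/2 × [2a + (n-1)d]
3419 = n/2 × [2(19) + (n-1)(9)]
3419 = n/2 × [38 + 9n - 9]
6838 = n × [29 + 9n]
9n² + (29)n - 6838 = 0
Discriminant: Δ = (29)² - 4(9)(-6838) = 841 + 246168 = 247009
√Δ = 497
n = [-(29) + √Δ] / (2·9) = (-29 + 497) / 18 = 468 / 18 = 26
(The negative root is discarded since n must be a positive integer.)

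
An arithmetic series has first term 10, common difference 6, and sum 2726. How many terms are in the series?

Using S = n/2 × [2a + (n-1)d]
2726 = n/2 × [2(10) + (n-1)(6)]
2726 = n/2 × [20 + 6n - 6]
5452 = n × [14 + 6n]
6n² + (14)n - 5452 = 0
Discriminant: Δ = (14)² - 4(6)(-5452) = 196 + 130848 = 131044
√Δ = 362
n = [-(14) + √Δ] / (2·6) = (-14 + 362) / 12 = 348 / 12 = 29
(The negative root is discarded since n must be a positive integer.)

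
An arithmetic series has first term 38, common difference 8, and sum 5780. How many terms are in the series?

Using S = n/2 × [2a + (n-1)d]
5780 = n/2 × [2(38) + (n-1)(8)]
5780 = n/2 × [76 + 8n - 8]
11560 = n × [68 + 8n]
8n² + (68)n - 11560 = 0
Discriminant: Δ = (68)² - 4(8)(-11560) = 4624 + 369920 = 374544
√Δ = 612
n = [-(68) + √Δ] / (2·8) = (-68 + 612) / 16 = 544 / 16 = 34
(The negative root is discarded since n must be a positive integer.)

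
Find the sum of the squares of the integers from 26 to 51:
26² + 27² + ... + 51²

Use ∑_{k=1}^{n} k² = n(n+1)(2n+1)/6, then subtract the first 25 terms.
∑_{k=1}^{51} k² = 51×52×103/6 = 45526
∑_{k=1}^{25} k² = 25×26×51/6 = 5525
∑_{k=26}^{51} k² = 45526 - 5525 = 40001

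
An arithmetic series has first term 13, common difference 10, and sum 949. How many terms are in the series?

Using S = n/2 × [2a + (n-1)d]
949 = n/2 × [2(13) + (n-1)(10)]
949 = n/2 × [26 + 10n - 10]
1898 = n × [16 + 10n]
10n² + (16)n - 1898 = 0
Discriminant: Δ = (16)² - 4(10)(-1898) = 256 + 75920 = 76176
√Δ = 276
n = [-(16) + √Δ] / (2·10) = (-16 + 276) / 20 = 260 / 20 = 13
(The negative root is discarded since n must be a positive integer.)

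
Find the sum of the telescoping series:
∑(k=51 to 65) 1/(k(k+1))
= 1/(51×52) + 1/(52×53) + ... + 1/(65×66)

Partial fractions: 1/(k(k+1)) = 1/k - 1/(k+1)
The series telescopes:
= (1/51 - 1/52) + (1/52 - 1/53) + ... + (1/65 - 1/66)
= 1/51 - 1/66
= 5/1122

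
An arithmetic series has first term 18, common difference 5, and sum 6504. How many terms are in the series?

Using S = n/2 × [2a + (n-1)d]
6504 = n/2 × [2(18) + (n-1)(5)]
6504 = n/2 × [36 + 5n - 5]
13008 = n × [31 + 5n]
5n² + (31)n - 13008 = 0
Discriminant: Δ = (31)² - 4(5)(-13008) = 961 + 260160 = 261121
√Δ = 511
n = [-(31) + √Δ] / (2·5) = (-31 + 511) / 10 = 480 / 10 = 48
(The negative root is discarded since n must be a positive integer.)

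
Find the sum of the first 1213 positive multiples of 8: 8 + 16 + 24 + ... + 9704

Factor out 8: = 8(1 + 2 + ... + 1213) = 8 × n(n+1)/2
= 8 × 1213×1214/2
= 8 × 736291
= 5890328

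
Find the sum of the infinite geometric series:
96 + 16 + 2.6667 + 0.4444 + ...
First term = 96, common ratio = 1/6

For |r| < 1, S = a / (1 - r)
S = 96 / (1 - (1/6))
S = 96 / (5/6)
S = 576/5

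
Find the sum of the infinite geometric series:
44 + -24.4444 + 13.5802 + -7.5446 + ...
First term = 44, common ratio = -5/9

For |r| < 1, S = a / (1 - r)
S = 44 / (1 - (-5/9))
S = 44 / (14/9)
S = 198/7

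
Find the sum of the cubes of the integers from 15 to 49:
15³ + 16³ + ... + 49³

Use ∑_{k=1}^{n} k³ = [n(n+1)/2]², then subtract the first 14 terms.
∑_{k=1}^{49} k³ = [49×50/2]² = 1225² = 1500625
∑_{k=1}^{14} k³ = [14×15/2]² = 105² = 11025
∑_{k=15}^{49} k³ = 1500625 - 11025 = 1489600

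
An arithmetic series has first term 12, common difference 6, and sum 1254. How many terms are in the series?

Using S = n/2 × [2a + (n-1)d]
1254 = n/2 × [2(12) + (n-1)(6)]
1254 = n/2 × [24 + 6n - 6]
2508 = n × [18 + 6n]
6n² + (18)n - 2508 = 0
Discriminant: Δ = (18)² - 4(6)(-2508) = 324 + 60192 = 60516
√Δ = 246
n = [-(18) + √Δ] / (2·6) = (-18 + 246) / 12 = 228 / 12 = 19
(The negative root is discarded since n must be a positive integer.)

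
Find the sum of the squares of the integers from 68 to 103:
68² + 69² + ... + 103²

Use ∑_{k=1}^{n} k² = n(n+1)(2n+1)/6, then subtract the first 67 terms.
∑_{k=1}^{103} k² = 103×104×207/6 = 369564
∑_{k=1}^{67} k² = 67×68×135/6 = 102510
∑_{k=68}^{103} k² = 369564 - 102510 = 267054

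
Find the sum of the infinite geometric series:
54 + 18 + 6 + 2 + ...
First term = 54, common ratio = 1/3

For |r| < 1, S = a / (1 - r)
S = 54 / (1 - (1/3))
S = 54 / (2/3)
S = 81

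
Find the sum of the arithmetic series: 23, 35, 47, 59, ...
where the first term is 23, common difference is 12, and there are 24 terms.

Sₙ = n/2 × (first + last)
Last term = a + (n-1)d = 23 + (24-1)×12 = 299
S_24 = 24/2 × (23 + 299)
S_24 = 24/2 × 322 = 3864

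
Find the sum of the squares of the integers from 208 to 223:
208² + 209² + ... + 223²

Use ∑_{k=1}^{n} k² = n(n+1)(2n+1)/6, then subtract the first 207 terms.
∑_{k=1}^{223} k² = 223×224×447/6 = 3721424
∑_{k=1}^{207} k² = 207×208×415/6 = 2978040
∑_{k=208}^{223} k² = 3721424 - 2978040 = 743384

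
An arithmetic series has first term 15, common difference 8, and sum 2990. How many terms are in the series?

Using S = n/2 × [2a + (n-1)d]
2990 = n/2 × [2(15) + (n-1)(8)]
2990 = n/2 × [30 + 8n - 8]
5980 = n × [22 + 8n]
8n² + (22)n - 5980 = 0
Discriminant: Δ = (22)² - 4(8)(-5980) = 484 + 191360 = 191844
√Δ = 438
n = [-(22) + √Δ] / (2·8) = (-22 + 438) / 16 = 416 / 16 = 26
(The negative root is discarded since n must be a positive integer.)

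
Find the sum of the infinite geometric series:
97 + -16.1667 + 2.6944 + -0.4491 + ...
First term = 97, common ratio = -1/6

For |r| < 1, S = a / (1 - r)
S = 97 / (1 - (-1/6))
S = 97 / (7/6)
S = 582/7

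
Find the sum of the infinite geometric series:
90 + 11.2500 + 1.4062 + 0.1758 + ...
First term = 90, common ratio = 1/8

For |r| < 1, S = a / (1 - r)
S = 90 / (1 - (1/8))
S = 90 / (7/8)
S = 720/7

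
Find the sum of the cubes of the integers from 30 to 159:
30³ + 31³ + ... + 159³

Use ∑_{k=1}^{n} k³ = [n(n+1)/2]², then subtract the first 29 terms.
∑_{k=1}^{159} k³ = [159×160/2]² = 12720² = 161798400
∑_{k=1}^{29} k³ = [29×30/2]² = 435² = 189225
∑_{k=30}^{159} k³ = 161798400 - 189225 = 161609175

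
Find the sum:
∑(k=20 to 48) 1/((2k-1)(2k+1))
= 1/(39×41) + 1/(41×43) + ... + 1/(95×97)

Partial fractions: 1/((2k-1)(2k+1)) = (1/2)[1/(2k-1) - 1/(2k+1)]
The series telescopes:
= (1/2)[1/39 - 1/97]
= 29/3783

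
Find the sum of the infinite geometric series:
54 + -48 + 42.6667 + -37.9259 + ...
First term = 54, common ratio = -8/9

For |r| < 1, S = a / (1 - r)
S = 54 / (1 - (-8/9))
S = 54 / (17/9)
S = 486/17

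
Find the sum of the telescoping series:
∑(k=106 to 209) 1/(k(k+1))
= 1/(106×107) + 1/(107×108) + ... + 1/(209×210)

Partial fractions: 1/(k(k+1)) = 1/k - 1/(k+1)
The series telescopes:
= (1/106 - 1/107) + (1/107 - 1/108) + ... + (1/209 - 1/210)
= 1/106 - 1/210
= 26/5565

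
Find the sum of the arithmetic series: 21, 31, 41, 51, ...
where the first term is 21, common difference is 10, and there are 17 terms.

Sₙ = n/2 × (first + last)
Last term = a + (n-1)d = 21 + (17-1)×10 = 181
S_17 = 17/2 × (21 + 181)
S_17 = 17/2 × 202 = 1717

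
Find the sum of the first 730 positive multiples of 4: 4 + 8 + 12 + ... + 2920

Factor out 4: = 4(1 + 2 + ... + 730) = 4 × n(n+1)/2
= 4 × 730×731/2
= 4 × 266815
= 1067260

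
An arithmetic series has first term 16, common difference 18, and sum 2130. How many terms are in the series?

Using S = n/2 × [2a + (n-1)d]
2130 = n/2 × [2(16) + (n-1)(18)]
2130 = n/2 × [32 + 18n - 18]
4260 = n × [14 + 18n]
18n² + (14)n - 4260 = 0
Discriminant: Δ = (14)² - 4(18)(-4260) = 196 + 306720 = 306916
√Δ = 554
n = [-(14) + √Δ] / (2·18) = (-14 + 554) / 36 = 540 / 36 = 15
(The negative root is discarded since n must be a positive integer.)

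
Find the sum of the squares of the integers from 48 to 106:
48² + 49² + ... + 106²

Use ∑_{k=1}^{n} k² = n(n+1)(2n+1)/6, then subtract the first 47 terms.
∑_{k=1}^{106} k² = 106×107×213/6 = 402641
∑_{k=1}^{47} k² = 47×48×95/6 = 35720
∑_{k=48}^{106} k² = 402641 - 35720 = 366921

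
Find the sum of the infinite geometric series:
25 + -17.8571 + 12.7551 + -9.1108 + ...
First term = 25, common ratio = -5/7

For |r| < 1, S = a / (1 - r)
S = 25 / (1 - (-5/7))
S = 25 / (12/7)
S = 175/12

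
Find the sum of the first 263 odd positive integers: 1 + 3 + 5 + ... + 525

Sum of first n odd numbers = n²
= 263²
= 69169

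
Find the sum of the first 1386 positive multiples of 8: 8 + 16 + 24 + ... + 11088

Factor out 8: = 8(1 + 2 + ... + 1386) = 8 × n(n+1)/2
= 8 × 1386×1387/2
= 8 × 961191
= 7689528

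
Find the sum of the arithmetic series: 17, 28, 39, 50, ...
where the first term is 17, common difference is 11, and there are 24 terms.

Sₙ = n/2 × (first + last)
Last term = a + (n-1)d = 17 + (24-1)×11 = 270
S_24 = 24/2 × (17 + 270)
S_24 = 24/2 × 287 = 3444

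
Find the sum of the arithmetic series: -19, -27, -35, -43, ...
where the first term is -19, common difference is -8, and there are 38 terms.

Sₙ = n/2 × (first + last)
Last term = a + (n-1)d = -19 + (38-1)×(-8) = -315
S_38 = 38/2 × (-19 + (-315))
S_38 = 38/2 × (-334) = -6346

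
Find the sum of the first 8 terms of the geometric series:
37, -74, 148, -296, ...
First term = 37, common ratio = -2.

Sₙ = a(1 - rⁿ) / (1 - r)
S_8 = 37(1 - (-2)^8) / (1 - (-2))
S_8 = 37(1 - 256) / (3)
S_8 = -3145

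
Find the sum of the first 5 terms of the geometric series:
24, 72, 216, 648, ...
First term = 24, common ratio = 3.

Sₙ = a(1 - rⁿ) / (1 - r)
S_5 = 24(1 - 3^5) / (1 - 3)
S_5 = 24(1 - 243) / (-2)
S_5 = 2904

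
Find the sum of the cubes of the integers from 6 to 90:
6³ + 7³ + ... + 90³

Use ∑_{k=1}^{n} k³ = [n(n+1)/2]², then subtract the first 5 terms.
∑_{k=1}^{90} k³ = [90×91/2]² = 4095² = 16769025
∑_{k=1}^{5} k³ = [5×6/2]² = 15² = 225
∑_{k=6}^{90} k³ = 16769025 - 225 = 16768800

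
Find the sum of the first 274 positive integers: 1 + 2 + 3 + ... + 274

Formula: ∑k = n(n+1)/2
= 274×275/2
= 75350/2
= 37675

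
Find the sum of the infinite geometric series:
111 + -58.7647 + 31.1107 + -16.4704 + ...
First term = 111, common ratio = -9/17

For |r| < 1, S = a / (1 - r)
S = 111 / (1 - (-9/17))
S = 111 / (26/17)
S = 1887/26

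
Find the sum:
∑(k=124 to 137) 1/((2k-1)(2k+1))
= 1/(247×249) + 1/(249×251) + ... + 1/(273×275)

Partial fractions: 1/((2k-1)(2k+1)) = (1/2)[1/(2k-1) - 1/(2k+1)]
The series telescopes:
= (1/2)[1/247 - 1/275]
= 14/67925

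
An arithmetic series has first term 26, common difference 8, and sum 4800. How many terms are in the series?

Using S = n/2 × [2a + (n-1)d]
4800 = n/2 × [2(26) + (n-1)(8)]
4800 = n/2 × [52 + 8n - 8]
9600 = n × [44 + 8n]
8n² + (44)n - 9600 = 0
Discriminant: Δ = (44)² - 4(8)(-9600) = 1936 + 307200 = 309136
√Δ = 556
n = [-(44) + √Δ] / (2·8) = (-44 + 556) / 16 = 512 / 16 = 32
(The negative root is discarded since n must be a positive integer.)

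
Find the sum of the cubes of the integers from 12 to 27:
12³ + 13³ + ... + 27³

Use ∑_{k=1}^{n} k³ = [n(n+1)/2]², then subtract the first 11 terms.
∑_{k=1}^{27} k³ = [27×28/2]² = 378² = 142884
∑_{k=1}^{11} k³ = [11×12/2]² = 66² = 4356
∑_{k=12}^{27} k³ = 142884 - 4356 = 138528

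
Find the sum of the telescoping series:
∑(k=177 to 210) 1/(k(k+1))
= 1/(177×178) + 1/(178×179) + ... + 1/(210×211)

Partial fractions: 1/(k(k+1)) = 1/k - 1/(k+1)
The series telescopes:
= (1/177 - 1/178) + (1/178 - 1/179) + ... + (1/210 - 1/211)
= 1/177 - 1/211
= 34/37347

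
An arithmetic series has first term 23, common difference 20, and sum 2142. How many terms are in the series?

Using S = n/2 × [2a + (n-1)d]
2142 = n/2 × [2(23) + (n-1)(20)]
2142 = n/2 × [46 + 20n - 20]
4284 = n × [26 + 20n]
20n² + (26)n - 4284 = 0
Discriminant: Δ = (26)² - 4(20)(-4284) = 676 + 342720 = 343396
√Δ = 586
n = [-(26) + √Δ] / (2·20) = (-26 + 586) / 40 = 560 / 40 = 14
(The negative root is discarded since n must be a positive integer.)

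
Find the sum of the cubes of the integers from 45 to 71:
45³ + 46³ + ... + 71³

Use ∑_{k=1}^{n} k³ = [n(n+1)/2]², then subtract the first 44 terms.
∑_{k=1}^{71} k³ = [71×72/2]² = 2556² = 6533136
∑_{k=1}^{44} k³ = [44×45/2]² = 990² = 980100
∑_{k=45}^{71} k³ = 6533136 - 980100 = 5553036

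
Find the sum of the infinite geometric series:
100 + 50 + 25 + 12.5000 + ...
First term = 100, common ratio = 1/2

For |r| < 1, S = a / (1 - r)
S = 100 / (1 - (1/2))
S = 100 / (1/2)
S = 200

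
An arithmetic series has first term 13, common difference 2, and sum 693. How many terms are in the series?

Using S = n/2 × [2a + (n-1)d]
693 = n/2 × [2(13) + (n-1)(2)]
693 = n/2 × [26 + 2n - 2]
1386 = n × [24 + 2n]
2n² + (24)n - 1386 = 0
Discriminant: Δ = (24)² - 4(2)(-1386) = 576 + 11088 = 11664
√Δ = 108
n = [-(24) + √Δ] / (2·2) = (-24 + 108) / 4 = 84 / 4 = 21
(The negative root is discarded since n must be a positive integer.)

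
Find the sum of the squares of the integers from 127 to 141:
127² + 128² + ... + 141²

Use ∑_{k=1}^{n} k² = n(n+1)(2n+1)/6, then subtract the first 126 terms.
∑_{k=1}^{141} k² = 141×142×283/6 = 944371
∑_{k=1}^{126} k² = 126×127×253/6 = 674751
∑_{k=127}^{141} k² = 944371 - 674751 = 269620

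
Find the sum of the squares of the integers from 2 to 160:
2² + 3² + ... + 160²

Use ∑_{k=1}^{n} k² = n(n+1)(2n+1)/6, then subtract the first 1 terms.
∑_{k=1}^{160} k² = 160×161×321/6 = 1378160
∑_{k=1}^{1} k² = 1×2×3/6 = 1
∑_{k=2}^{160} k² = 1378160 - 1 = 1378159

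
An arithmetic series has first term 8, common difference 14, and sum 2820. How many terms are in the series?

Using S = n/2 × [2a + (n-1)d]
2820 = n/2 × [2(8) + (n-1)(14)]
2820 = n/2 × [16 + 14n - 14]
5640 = n × [2 + 14n]
14n² + (2)n - 5640 = 0
Discriminant: Δ = (2)² - 4(14)(-5640) = 4 + 315840 = 315844
√Δ = 562
n = [-(2) + √Δ] / (2·14) = (-2 + 562) / 28 = 560 / 28 = 20
(The negative root is discarded since n must be a positive integer.)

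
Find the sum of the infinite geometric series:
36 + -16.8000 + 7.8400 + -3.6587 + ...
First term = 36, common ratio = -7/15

For |r| < 1, S = a / (1 - r)
S = 36 / (1 - (-7/15))
S = 36 / (22/15)
S = 270/11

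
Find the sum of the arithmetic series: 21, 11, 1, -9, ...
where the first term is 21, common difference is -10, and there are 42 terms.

Sₙ = n/2 × (first + last)
Last term = a + (n-1)d = 21 + (42-1)×(-10) = -389
S_42 = 42/2 × (21 + (-389))
S_42 = 42/2 × (-368) = -7728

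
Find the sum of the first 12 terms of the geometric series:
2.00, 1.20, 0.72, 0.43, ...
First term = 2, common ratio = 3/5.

Sₙ = a(1 - rⁿ) / (1 - r)
S_12 = 2(1 - (3/5)^12) / (1 - (3/5))
S_12 = 2(1 - (531441/244140625)) / (2/5)
S_12 = 243609184/48828125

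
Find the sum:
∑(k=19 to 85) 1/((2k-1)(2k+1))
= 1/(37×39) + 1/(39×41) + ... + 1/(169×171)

Partial fractions: 1/((2k-1)(2k+1)) = (1/2)[1/(2k-1) - 1/(2k+1)]
The series telescopes:
= (1/2)[1/37 - 1/171]
= 67/6327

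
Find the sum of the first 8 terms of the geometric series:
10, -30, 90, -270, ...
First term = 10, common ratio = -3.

Sₙ = a(1 - rⁿ) / (1 - r)
S_8 = 10(1 - (-3)^8) / (1 - (-3))
S_8 = 10(1 - 6561) / (4)
S_8 = -16400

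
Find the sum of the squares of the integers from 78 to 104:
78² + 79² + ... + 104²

Use ∑_{k=1}^{n} k² = n(n+1)(2n+1)/6, then subtract the first 77 terms.
∑_{k=1}^{104} k² = 104×105×209/6 = 380380
∑_{k=1}^{77} k² = 77×78×155/6 = 155155
∑_{k=78}^{104} k² = 380380 - 155155 = 225225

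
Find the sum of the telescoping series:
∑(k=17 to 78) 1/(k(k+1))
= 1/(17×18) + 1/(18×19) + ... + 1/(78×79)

Partial fractions: 1/(k(k+1)) = 1/k - 1/(k+1)
The series telescopes:
= (1/17 - 1/18) + (1/18 - 1/19) + ... + (1/78 - 1/79)
= 1/17 - 1/79
= 62/1343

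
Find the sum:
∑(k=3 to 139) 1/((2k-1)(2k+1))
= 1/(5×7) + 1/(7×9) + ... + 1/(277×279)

Partial fractions: 1/((2k-1)(2k+1)) = (1/2)[1/(2k-1) - 1/(2k+1)]
The series telescopes:
= (1/2)[1/5 - 1/279]
= 137/1395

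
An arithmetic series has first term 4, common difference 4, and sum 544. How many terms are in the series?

Using S = n/2 × [2a + (n-1)d]
544 = n/2 × [2(4) + (n-1)(4)]
544 = n/2 × [8 + 4n - 4]
1088 = n × [4 + 4n]
4n² + (4)n - 1088 = 0
Discriminant: Δ = (4)² - 4(4)(-1088) = 16 + 17408 = 17424
√Δ = 132
n = [-(4) + √Δ] / (2·4) = (-4 + 132) / 8 = 128 / 8 = 16
(The negative root is discarded since n must be a positive integer.)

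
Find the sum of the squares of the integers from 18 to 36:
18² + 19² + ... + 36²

Use ∑_{k=1}^{n} k² = n(n+1)(2n+1)/6, then subtract the first 17 terms.
∑_{k=1}^{36} k² = 36×37×73/6 = 16206
∑_{k=1}^{17} k² = 17×18×35/6 = 1785
∑_{k=18}^{36} k² = 16206 - 1785 = 14421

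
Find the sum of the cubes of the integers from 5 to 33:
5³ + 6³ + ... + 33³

Use ∑_{k=1}^{n} k³ = [n(n+1)/2]², then subtract the first 4 terms.
∑_{k=1}^{33} k³ = [33×34/2]² = 561² = 314721
∑_{k=1}^{4} k³ = [4×5/2]² = 10² = 100
∑_{k=5}^{33} k³ = 314721 - 100 = 314621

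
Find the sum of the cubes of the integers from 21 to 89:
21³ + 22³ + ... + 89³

Use ∑_{k=1}^{n} k³ = [n(n+1)/2]², then subtract the first 20 terms.
∑_{k=1}^{89} k³ = [89×90/2]² = 4005² = 16040025
∑_{k=1}^{20} k³ = [20×21/2]² = 210² = 44100
∑_{k=21}^{89} k³ = 16040025 - 44100 = 15995925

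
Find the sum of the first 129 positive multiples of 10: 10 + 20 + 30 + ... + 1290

Factor out 10: = 10(1 + 2 + ... + 129) = 10 × n(n+1)/2
= 10 × 129×130/2
= 10 × 8385
= 83850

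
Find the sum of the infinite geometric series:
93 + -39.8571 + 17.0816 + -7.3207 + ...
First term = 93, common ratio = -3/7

For |r| < 1, S = a / (1 - r)
S = 93 / (1 - (-3/7))
S = 93 / (10/7)
S = 651/10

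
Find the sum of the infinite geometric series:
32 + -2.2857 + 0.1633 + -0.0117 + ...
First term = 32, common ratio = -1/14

For |r| < 1, S = a / (1 - r)
S = 32 / (1 - (-1/14))
S = 32 / (15/14)
S = 448/15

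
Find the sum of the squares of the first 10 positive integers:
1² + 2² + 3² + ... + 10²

Formula: ∑k² = n(n+1)(2n+1)/6
= 10×11×21/6
= 2310/6
= 385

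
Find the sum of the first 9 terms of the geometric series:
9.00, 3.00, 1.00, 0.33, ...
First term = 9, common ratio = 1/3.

Sₙ = a(1 - rⁿ) / (1 - r)
S_9 = 9(1 - (1/3)^9) / (1 - (1/3))
S_9 = 9(1 - (1/19683)) / (2/3)
S_9 = 9841/729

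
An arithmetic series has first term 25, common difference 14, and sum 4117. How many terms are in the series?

Using S = n/2 × [2a + (n-1)d]
4117 = n/2 × [2(25) + (n-1)(14)]
4117 = n/2 × [50 + 14n - 14]
8234 = n × [36 + 14n]
14n² + (36)n - 8234 = 0
Discriminant: Δ = (36)² - 4(14)(-8234) = 1296 + 461104 = 462400
√Δ = 680
n = [-(36) + √Δ] / (2·14) = (-36 + 680) / 28 = 644 / 28 = 23
(The negative root is discarded since n must be a positive integer.)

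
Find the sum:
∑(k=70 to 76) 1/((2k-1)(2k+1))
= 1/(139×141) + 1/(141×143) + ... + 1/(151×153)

Partial fractions: 1/((2k-1)(2k+1)) = (1/2)[1/(2k-1) - 1/(2k+1)]
The series telescopes:
= (1/2)[1/139 - 1/153]
= 7/21267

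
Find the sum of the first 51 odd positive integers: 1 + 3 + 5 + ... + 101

Sum of first n odd numbers = n²
= 51²
= 2601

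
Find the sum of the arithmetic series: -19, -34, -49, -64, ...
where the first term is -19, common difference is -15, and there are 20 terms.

Sₙ = n/2 × (first + last)
Last term = a + (n-1)d = -19 + (20-1)×(-15) = -304
S_20 = 20/2 × (-19 + (-304))
S_20 = 20/2 × (-323) = -3230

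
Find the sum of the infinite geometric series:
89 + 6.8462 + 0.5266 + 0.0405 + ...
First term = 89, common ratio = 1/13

For |r| < 1, S = a / (1 - r)
S = 89 / (1 - (1/13))
S = 89 / (12/13)
S = 1157/12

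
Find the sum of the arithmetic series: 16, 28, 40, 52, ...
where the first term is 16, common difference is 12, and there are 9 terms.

Sₙ = n/2 × (first + last)
Last term = a + (n-1)d = 16 + (9-1)×12 = 112
S_9 = 9/2 × (16 + 112)
S_9 = 9/2 × 128 = 576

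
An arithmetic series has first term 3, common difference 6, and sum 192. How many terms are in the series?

Using S = n/2 × [2a + (n-1)d]
192 = n/2 × [2(3) + (n-1)(6)]
192 = n/2 × [6 + 6n - 6]
384 = n × [0 + 6n]
6n² + (0)n - 384 = 0
Discriminant: Δ = (0)² - 4(6)(-384) = 0 + 9216 = 9216
√Δ = 96
n = [-(0) + √Δ] / (2·6) = (0 + 96) / 12 = 96 / 12 = 8
(The negative root is discarded since n must be a positive integer.)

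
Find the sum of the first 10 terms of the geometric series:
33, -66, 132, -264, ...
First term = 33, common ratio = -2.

Sₙ = a(1 - rⁿ) / (1 - r)
S_10 = 33(1 - (-2)^10) / (1 - (-2))
S_10 = 33(1 - 1024) / (3)
S_10 = -11253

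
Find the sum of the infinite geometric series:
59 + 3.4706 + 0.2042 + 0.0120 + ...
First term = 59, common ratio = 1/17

For |r| < 1, S = a / (1 - r)
S = 59 / (1 - (1/17))
S = 59 / (16/17)
S = 1003/16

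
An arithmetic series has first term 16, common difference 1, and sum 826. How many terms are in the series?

Using S = n/2 × [2a + (n-1)d]
826 = n/2 × [2(16) + (n-1)(1)]
826 = n/2 × [32 + 1n - 1]
1652 = n × [31 + 1n]
1n² + (31)n - 1652 = 0
Discriminant: Δ = (31)² - 4(1)(-1652) = 961 + 6608 = 7569
√Δ = 87
n = [-(31) + √Δ] / (2·1) = (-31 + 87) / 2 = 56 / 2 = 28
(The negative root is discarded since n must be a positive integer.)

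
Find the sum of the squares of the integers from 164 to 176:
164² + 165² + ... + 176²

Use ∑_{k=1}^{n} k² = n(n+1)(2n+1)/6, then subtract the first 163 terms.
∑_{k=1}^{176} k² = 176×177×353/6 = 1832776
∑_{k=1}^{163} k² = 163×164×327/6 = 1456894
∑_{k=164}^{176} k² = 1832776 - 1456894 = 375882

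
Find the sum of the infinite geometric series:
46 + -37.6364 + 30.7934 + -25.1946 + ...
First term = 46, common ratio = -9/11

For |r| < 1, S = a / (1 - r)
S = 46 / (1 - (-9/11))
S = 46 / (20/11)
S = 253/10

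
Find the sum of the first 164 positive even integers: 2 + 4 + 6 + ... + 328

Sum of first n even numbers = n(n+1)
= 164×165
= 27060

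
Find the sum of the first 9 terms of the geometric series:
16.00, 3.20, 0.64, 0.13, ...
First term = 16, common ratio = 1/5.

Sₙ = a(1 - rⁿ) / (1 - r)
S_9 = 16(1 - (1/5)^9) / (1 - (1/5))
S_9 = 16(1 - (1/1953125)) / (4/5)
S_9 = 7812496/390625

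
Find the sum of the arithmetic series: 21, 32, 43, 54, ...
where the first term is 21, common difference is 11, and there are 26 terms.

Sₙ = n/2 × (first + last)
Last term = a + (n-1)d = 21 + (26-1)×11 = 296
S_26 = 26/2 × (21 + 296)
S_26 = 26/2 × 317 = 4121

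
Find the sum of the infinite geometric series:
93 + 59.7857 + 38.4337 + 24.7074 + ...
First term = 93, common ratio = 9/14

For |r| < 1, S = a / (1 - r)
S = 93 / (1 - (9/14))
S = 93 / (5/14)
S = 1302/5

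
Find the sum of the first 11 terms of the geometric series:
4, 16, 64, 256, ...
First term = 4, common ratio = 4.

Sₙ = a(1 - rⁿ) / (1 - r)
S_11 = 4(1 - 4^11) / (1 - 4)
S_11 = 4(1 - 4194304) / (-3)
S_11 = 5592404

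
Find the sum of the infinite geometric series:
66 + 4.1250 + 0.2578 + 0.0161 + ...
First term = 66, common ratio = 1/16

For |r| < 1, S = a / (1 - r)
S = 66 / (1 - (1/16))
S = 66 / (15/16)
S = 352/5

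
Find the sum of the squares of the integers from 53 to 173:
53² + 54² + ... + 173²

Use ∑_{k=1}^{n} k² = n(n+1)(2n+1)/6, then subtract the first 52 terms.
∑_{k=1}^{173} k² = 173×174×347/6 = 1740899
∑_{k=1}^{52} k² = 52×53×105/6 = 48230
∑_{k=53}^{173} k² = 1740899 - 48230 = 1692669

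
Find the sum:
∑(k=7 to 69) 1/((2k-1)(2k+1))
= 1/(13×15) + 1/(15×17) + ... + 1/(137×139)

Partial fractions: 1/((2k-1)(2k+1)) = (1/2)[1/(2k-1) - 1/(2k+1)]
The series telescopes:
= (1/2)[1/13 - 1/139]
= 63/1807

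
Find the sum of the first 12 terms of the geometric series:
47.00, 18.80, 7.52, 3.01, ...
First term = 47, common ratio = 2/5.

Sₙ = a(1 - rⁿ) / (1 - r)
S_12 = 47(1 - (2/5)^12) / (1 - (2/5))
S_12 = 47(1 - (4096/244140625)) / (3/5)
S_12 = 3824805621/48828125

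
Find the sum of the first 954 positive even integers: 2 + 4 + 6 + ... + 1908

Sum of first n even numbers = n(n+1)
= 954×955
= 911070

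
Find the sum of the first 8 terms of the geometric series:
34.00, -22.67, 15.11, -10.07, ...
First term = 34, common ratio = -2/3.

Sₙ = a(1 - rⁿ) / (1 - r)
S_8 = 34(1 - (-2/3)^8) / (1 - (-2/3))
S_8 = 34(1 - (256/6561)) / (5/3)
S_8 = 42874/2187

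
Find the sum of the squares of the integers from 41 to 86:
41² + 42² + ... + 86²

Use ∑_{k=1}^{n} k² = n(n+1)(2n+1)/6, then subtract the first 40 terms.
∑_{k=1}^{86} k² = 86×87×173/6 = 215731
∑_{k=1}^{40} k² = 40×41×81/6 = 22140
∑_{k=41}^{86} k² = 215731 - 22140 = 193591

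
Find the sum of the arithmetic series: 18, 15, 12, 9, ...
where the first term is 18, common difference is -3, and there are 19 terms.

Sₙ = n/2 × (first + last)
Last term = a + (n-1)d = 18 + (19-1)×(-3) = -36
S_19 = 19/2 × (18 + (-36))
S_19 = 19/2 × (-18) = -171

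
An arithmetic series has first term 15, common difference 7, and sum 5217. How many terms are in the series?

Using S = n/2 × [2a + (n-1)d]
5217 = n/2 × [2(15) + (n-1)(7)]
5217 = n/2 × [30 + 7n - 7]
10434 = n × [23 + 7n]
7n² + (23)n - 10434 = 0
Discriminant: Δ = (23)² - 4(7)(-10434) = 529 + 292152 = 292681
√Δ = 541
n = [-(23) + √Δ] / (2·7) = (-23 + 541) / 14 = 518 / 14 = 37
(The negative root is discarded since n must be a positive integer.)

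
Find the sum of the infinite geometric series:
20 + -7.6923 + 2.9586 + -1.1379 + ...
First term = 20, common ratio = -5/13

For |r| < 1, S = a / (1 - r)
S = 20 / (1 - (-5/13))
S = 20 / (18/13)
S = 130/9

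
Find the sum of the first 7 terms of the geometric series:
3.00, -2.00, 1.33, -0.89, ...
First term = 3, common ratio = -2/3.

Sₙ = a(1 - rⁿ) / (1 - r)
S_7 = 3(1 - (-2/3)^7) / (1 - (-2/3))
S_7 = 3(1 - (-128/2187)) / (5/3)
S_7 = 463/243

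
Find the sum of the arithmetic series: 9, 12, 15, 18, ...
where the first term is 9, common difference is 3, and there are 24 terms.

Sₙ = n/2 × (first + last)
Last term = a + (n-1)d = 9 + (24-1)×3 = 78
S_24 = 24/2 × (9 + 78)
S_24 = 24/2 × 87 = 1044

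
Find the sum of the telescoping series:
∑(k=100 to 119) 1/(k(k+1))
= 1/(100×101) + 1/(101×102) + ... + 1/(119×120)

Partial fractions: 1/(k(k+1)) = 1/k - 1/(k+1)
The series telescopes:
= (1/100 - 1/101) + (1/101 - 1/102) + ... + (1/119 - 1/120)
= 1/100 - 1/120
= 1/600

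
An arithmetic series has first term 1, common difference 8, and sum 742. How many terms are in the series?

Using S = n/2 × [2a + (n-1)d]
742 = n/2 × [2(1) + (n-1)(8)]
742 = n/2 × [2 + 8n - 8]
1484 = n × [-6 + 8n]
8n² + (-6)n - 1484 = 0
Discriminant: Δ = (-6)² - 4(8)(-1484) = 36 + 47488 = 47524
√Δ = 218
n = [-(-6) + √Δ] / (2·8) = (6 + 218) / 16 = 224 / 16 = 14
(The negative root is discarded since n must be a positive integer.)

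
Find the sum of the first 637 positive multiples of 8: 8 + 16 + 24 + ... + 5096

Factor out 8: = 8(1 + 2 + ... + 637) = 8 × n(n+1)/2
= 8 × 637×638/2
= 8 × 203203
= 1625624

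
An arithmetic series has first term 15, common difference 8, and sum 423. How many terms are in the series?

Using S = n/2 × [2a + (n-1)d]
423 = n/2 × [2(15) + (n-1)(8)]
423 = n/2 × [30 + 8n - 8]
846 = n × [22 + 8n]
8n² + (22)n - 846 = 0
Discriminant: Δ = (22)² - 4(8)(-846) = 484 + 27072 = 27556
√Δ = 166
n = [-(22) + √Δ] / (2·8) = (-22 + 166) / 16 = 144 / 16 = 9
(The negative root is discarded since n must be a positive integer.)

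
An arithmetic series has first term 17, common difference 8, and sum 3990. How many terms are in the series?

Using S = n/2 × [2a + (n-1)d]
3990 = n/2 × [2(17) + (n-1)(8)]
3990 = n/2 × [34 + 8n - 8]
7980 = n × [26 + 8n]
8n² + (26)n - 7980 = 0
Discriminant: Δ = (26)² - 4(8)(-7980) = 676 + 255360 = 256036
√Δ = 506
n = [-(26) + √Δ] / (2·8) = (-26 + 506) / 16 = 480 / 16 = 30
(The negative root is discarded since n must be a positive integer.)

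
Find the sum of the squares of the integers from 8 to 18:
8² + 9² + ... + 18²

Use ∑_{k=1}^{n} k² = n(n+1)(2n+1)/6, then subtract the first 7 terms.
∑_{k=1}^{18} k² = 18×19×37/6 = 2109
∑_{k=1}^{7} k² = 7×8×15/6 = 140
∑_{k=8}^{18} k² = 2109 - 140 = 1969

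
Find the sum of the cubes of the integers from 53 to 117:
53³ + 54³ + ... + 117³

Use ∑_{k=1}^{n} k³ = [n(n+1)/2]², then subtract the first 52 terms.
∑_{k=1}^{117} k³ = [117×118/2]² = 6903² = 47651409
∑_{k=1}^{52} k³ = [52×53/2]² = 1378² = 1898884
∑_{k=53}^{117} k³ = 47651409 - 1898884 = 45752525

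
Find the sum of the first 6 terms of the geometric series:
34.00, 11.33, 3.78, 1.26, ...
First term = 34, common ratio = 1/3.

Sₙ = a(1 - rⁿ) / (1 - r)
S_6 = 34(1 - (1/3)^6) / (1 - (1/3))
S_6 = 34(1 - (1/729)) / (2/3)
S_6 = 12376/243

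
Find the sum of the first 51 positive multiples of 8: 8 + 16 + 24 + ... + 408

Factor out 8: = 8(1 + 2 + ... + 51) = 8 × n(n+1)/2
= 8 × 51×52/2
= 8 × 1326
= 10608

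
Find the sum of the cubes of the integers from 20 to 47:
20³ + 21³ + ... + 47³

Use ∑_{k=1}^{n} k³ = [n(n+1)/2]², then subtract the first 19 terms.
∑_{k=1}^{47} k³ = [47×48/2]² = 1128² = 1272384
∑_{k=1}^{19} k³ = [19×20/2]² = 190² = 36100
∑_{k=20}^{47} k³ = 1272384 - 36100 = 1236284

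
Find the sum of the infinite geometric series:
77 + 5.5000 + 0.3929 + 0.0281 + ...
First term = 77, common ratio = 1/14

For |r| < 1, S = a / (1 - r)
S = 77 / (1 - (1/14))
S = 77 / (13/14)
S = 1078/13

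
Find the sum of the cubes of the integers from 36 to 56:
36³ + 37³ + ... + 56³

Use ∑_{k=1}^{n} k³ = [n(n+1)/2]², then subtract the first 35 terms.
∑_{k=1}^{56} k³ = [56×57/2]² = 1596² = 2547216
∑_{k=1}^{35} k³ = [35×36/2]² = 630² = 396900
∑_{k=36}^{56} k³ = 2547216 - 396900 = 2150316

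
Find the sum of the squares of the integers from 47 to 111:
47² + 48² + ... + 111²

Use ∑_{k=1}^{n} k² = n(n+1)(2n+1)/6, then subtract the first 46 terms.
∑_{k=1}^{111} k² = 111×112×223/6 = 462056
∑_{k=1}^{46} k² = 46×47×93/6 = 33511
∑_{k=47}^{111} k² = 462056 - 33511 = 428545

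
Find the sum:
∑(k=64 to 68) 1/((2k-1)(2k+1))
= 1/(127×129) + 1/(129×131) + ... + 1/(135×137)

Partial fractions: 1/((2k-1)(2k+1)) = (1/2)[1/(2k-1) - 1/(2k+1)]
The series telescopes:
= (1/2)[1/127 - 1/137]
= 5/17399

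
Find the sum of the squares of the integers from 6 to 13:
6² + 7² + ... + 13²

Use ∑_{k=1}^{n} k² = n(n+1)(2n+1)/6, then subtract the first 5 terms.
∑_{k=1}^{13} k² = 13×14×27/6 = 819
∑_{k=1}^{5} k² = 5×6×11/6 = 55
∑_{k=6}^{13} k² = 819 - 55 = 764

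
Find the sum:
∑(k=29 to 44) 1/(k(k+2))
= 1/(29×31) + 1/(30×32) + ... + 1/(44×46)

Partial fractions: 1/(k(k+2)) = (1/2)[1/k - 1/(k+2)]
Telescoping leaves the first two and last two terms:
= (1/2)[1/29 + 1/30 - 1/45 - 1/46]
= 358/30015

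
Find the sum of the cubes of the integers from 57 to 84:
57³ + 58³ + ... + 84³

Use ∑_{k=1}^{n} k³ = [n(n+1)/2]², then subtract the first 56 terms.
∑_{k=1}^{84} k³ = [84×85/2]² = 3570² = 12744900
∑_{k=1}^{56} k³ = [56×57/2]² = 1596² = 2547216
∑_{k=57}^{84} k³ = 12744900 - 2547216 = 10197684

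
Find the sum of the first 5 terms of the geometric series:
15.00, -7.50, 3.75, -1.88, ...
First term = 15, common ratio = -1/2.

Sₙ = a(1 - rⁿ) / (1 - r)
S_5 = 15(1 - (-1/2)^5) / (1 - (-1/2))
S_5 = 15(1 - (-1/32)) / (3/2)
S_5 = 165/16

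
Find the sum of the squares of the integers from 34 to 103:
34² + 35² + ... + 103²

Use ∑_{k=1}^{n} k² = n(n+1)(2n+1)/6, then subtract the first 33 terms.
∑_{k=1}^{103} k² = 103×104×207/6 = 369564
∑_{k=1}^{33} k² = 33×34×67/6 = 12529
∑_{k=34}^{103} k² = 369564 - 12529 = 357035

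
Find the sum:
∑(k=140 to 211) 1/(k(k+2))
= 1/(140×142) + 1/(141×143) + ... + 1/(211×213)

Partial fractions: 1/(k(k+2)) = (1/2)[1/k - 1/(k+2)]
Telescoping leaves the first two and last two terms:
= (1/2)[1/140 + 1/141 - 1/212 - 1/213]
= 59713/24760540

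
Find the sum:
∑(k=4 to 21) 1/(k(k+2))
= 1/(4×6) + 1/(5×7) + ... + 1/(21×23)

Partial fractions: 1/(k(k+2)) = (1/2)[1/k - 1/(k+2)]
Telescoping leaves the first two and last two terms:
= (1/2)[1/4 + 1/5 - 1/22 - 1/23]
= 1827/10120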